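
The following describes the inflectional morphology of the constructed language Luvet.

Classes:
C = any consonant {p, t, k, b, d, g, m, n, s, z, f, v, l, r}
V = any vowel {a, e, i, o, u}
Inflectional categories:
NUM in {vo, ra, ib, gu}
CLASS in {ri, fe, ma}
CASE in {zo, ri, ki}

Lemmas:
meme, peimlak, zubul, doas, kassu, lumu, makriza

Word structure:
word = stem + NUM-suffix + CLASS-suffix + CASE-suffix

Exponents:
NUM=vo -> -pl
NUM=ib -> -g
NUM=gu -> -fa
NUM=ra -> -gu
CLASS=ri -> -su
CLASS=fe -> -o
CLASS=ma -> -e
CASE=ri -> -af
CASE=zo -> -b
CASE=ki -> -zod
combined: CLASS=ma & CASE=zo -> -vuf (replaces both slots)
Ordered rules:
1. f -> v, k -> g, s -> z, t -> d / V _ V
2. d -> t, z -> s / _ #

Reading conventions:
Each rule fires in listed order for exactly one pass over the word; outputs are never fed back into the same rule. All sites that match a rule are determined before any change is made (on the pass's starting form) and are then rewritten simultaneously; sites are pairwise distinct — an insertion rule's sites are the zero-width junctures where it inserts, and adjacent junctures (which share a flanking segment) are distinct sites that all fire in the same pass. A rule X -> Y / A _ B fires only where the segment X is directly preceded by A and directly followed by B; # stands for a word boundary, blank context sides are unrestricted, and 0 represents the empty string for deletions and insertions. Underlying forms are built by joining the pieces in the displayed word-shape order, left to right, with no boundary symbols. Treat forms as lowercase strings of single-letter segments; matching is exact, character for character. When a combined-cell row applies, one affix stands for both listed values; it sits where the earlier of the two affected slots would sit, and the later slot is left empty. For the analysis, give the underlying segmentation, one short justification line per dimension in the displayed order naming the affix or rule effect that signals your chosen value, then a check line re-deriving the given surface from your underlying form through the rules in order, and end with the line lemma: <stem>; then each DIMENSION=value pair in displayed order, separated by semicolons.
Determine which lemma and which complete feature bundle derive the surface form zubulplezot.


underlying: zubul-pl-e-zod
NUM=vo - signalled by the affix -pl
CLASS=ma - signalled by the affix -e
CASE=ki - signalled by the affix -zod
check: zubulplezod -> zubulplezod -> zubulplezot
lemma: zubul; NUM=vo; CLASS=ma; CASE=ki


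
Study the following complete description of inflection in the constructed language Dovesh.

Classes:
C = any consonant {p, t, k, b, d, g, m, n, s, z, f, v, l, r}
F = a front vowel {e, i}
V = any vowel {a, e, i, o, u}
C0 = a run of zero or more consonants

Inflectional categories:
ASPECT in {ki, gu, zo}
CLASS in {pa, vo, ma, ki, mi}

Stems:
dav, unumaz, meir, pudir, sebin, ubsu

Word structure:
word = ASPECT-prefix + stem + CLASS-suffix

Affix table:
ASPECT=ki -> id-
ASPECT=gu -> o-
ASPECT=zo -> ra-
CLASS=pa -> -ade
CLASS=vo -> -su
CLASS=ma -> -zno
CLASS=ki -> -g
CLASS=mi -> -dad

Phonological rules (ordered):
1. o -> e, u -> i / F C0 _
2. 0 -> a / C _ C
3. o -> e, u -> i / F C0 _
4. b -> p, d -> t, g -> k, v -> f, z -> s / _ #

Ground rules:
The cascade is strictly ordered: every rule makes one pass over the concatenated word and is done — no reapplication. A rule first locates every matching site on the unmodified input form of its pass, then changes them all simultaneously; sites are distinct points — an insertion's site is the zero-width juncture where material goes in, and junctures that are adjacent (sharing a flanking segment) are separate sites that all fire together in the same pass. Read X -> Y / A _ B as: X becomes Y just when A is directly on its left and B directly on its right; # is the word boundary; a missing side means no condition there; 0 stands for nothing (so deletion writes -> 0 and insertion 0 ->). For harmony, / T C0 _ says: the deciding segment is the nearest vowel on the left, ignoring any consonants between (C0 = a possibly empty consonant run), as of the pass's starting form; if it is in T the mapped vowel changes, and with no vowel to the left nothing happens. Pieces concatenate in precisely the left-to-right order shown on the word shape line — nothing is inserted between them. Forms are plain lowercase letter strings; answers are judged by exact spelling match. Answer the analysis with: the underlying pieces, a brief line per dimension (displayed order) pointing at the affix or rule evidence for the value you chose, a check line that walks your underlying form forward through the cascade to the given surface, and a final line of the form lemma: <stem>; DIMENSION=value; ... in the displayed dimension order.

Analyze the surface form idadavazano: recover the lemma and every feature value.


underlying: id-dav-zno
ASPECT=ki - signalled by the affix id-
CLASS=ma - signalled by the affix -zno
check: iddavzno -> iddavzno -> idadavazano -> idadavazano -> idadavazano
lemma: dav; ASPECT=ki; CLASS=ma


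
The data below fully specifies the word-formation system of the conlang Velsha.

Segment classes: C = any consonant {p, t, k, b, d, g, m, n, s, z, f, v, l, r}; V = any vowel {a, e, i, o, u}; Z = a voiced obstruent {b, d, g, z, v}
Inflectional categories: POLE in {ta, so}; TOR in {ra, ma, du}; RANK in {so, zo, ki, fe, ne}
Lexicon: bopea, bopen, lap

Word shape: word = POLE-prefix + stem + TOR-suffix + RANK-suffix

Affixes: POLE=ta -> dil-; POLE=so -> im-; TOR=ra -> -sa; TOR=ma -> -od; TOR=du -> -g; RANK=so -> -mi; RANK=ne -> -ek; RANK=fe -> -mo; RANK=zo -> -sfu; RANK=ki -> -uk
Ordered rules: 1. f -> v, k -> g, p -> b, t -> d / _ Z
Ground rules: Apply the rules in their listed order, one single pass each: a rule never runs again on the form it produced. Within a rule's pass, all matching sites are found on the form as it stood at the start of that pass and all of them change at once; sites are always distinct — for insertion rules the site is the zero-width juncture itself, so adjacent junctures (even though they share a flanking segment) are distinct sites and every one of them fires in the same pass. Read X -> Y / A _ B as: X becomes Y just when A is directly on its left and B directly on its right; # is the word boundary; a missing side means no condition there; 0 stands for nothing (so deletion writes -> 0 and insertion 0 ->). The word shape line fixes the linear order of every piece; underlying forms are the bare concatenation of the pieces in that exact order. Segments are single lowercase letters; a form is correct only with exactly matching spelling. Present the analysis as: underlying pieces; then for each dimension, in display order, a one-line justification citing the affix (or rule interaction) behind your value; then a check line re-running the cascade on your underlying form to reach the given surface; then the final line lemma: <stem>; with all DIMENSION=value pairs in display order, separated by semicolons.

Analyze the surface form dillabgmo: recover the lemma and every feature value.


underlying: dil-lap-g-mo
POLE=ta - signalled by the affix dil-
TOR=du - signalled by the affix -g
RANK=fe - signalled by the affix -mo
check: dillapgmo -> dillabgmo
lemma: lap; POLE=ta; TOR=du; RANK=fe


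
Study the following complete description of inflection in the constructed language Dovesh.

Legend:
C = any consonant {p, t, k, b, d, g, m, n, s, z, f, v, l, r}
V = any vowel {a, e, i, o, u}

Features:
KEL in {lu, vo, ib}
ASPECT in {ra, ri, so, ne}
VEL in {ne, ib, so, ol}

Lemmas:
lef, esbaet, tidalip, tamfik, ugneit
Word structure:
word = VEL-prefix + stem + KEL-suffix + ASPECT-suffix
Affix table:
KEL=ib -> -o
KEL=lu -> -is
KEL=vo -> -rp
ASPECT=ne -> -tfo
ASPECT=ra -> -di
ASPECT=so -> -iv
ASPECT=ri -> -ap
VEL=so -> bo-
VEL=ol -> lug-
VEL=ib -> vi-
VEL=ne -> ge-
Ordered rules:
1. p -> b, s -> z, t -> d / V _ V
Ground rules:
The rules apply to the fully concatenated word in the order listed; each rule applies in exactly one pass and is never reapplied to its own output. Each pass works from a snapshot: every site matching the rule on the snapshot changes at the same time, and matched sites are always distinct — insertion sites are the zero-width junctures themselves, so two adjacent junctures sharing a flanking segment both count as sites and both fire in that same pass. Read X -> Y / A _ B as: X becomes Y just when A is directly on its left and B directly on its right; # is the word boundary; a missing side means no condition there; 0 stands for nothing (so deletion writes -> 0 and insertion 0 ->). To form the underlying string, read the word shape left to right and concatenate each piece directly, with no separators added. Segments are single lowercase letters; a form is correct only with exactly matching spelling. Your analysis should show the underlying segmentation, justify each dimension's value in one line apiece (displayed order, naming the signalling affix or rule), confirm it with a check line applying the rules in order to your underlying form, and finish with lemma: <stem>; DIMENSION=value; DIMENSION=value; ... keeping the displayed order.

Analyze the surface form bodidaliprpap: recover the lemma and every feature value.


underlying: bo-tidalip-rp-ap
KEL=vo - signalled by the affix -rp
ASPECT=ri - signalled by the affix -ap
VEL=so - signalled by the affix bo-
check: botidaliprpap -> bodidaliprpap
lemma: tidalip; KEL=vo; ASPECT=ri; VEL=so


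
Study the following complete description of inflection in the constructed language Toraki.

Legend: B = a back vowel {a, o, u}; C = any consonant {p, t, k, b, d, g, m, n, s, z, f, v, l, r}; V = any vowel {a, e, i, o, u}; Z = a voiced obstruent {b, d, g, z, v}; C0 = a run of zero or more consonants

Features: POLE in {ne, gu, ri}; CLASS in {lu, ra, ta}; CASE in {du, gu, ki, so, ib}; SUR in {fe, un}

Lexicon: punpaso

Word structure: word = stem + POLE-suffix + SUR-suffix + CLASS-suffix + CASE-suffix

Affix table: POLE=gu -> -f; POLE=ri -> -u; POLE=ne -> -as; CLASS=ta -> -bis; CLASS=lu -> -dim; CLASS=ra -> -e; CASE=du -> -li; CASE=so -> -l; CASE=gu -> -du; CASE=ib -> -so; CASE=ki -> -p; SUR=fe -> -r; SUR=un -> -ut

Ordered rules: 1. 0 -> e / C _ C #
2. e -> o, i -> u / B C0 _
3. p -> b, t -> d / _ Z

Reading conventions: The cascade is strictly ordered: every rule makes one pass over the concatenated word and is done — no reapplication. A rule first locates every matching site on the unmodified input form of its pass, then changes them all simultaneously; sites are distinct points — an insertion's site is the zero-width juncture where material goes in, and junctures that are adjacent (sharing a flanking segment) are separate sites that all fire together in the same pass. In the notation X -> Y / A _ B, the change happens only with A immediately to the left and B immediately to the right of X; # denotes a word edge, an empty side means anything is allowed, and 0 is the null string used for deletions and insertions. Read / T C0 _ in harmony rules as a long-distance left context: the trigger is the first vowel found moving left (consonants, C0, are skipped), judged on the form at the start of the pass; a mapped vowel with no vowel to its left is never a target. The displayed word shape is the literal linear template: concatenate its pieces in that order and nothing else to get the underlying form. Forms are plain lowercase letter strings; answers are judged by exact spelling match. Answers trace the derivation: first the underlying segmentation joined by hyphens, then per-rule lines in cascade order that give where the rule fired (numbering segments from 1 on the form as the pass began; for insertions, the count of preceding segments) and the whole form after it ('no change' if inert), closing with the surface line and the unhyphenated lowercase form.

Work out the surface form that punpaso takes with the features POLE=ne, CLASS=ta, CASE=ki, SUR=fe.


underlying: punpaso-as-r-bis-p
1. 0 -> e / C _ C #: inserts after position(s) 13: punpasoasrbisep
2. e -> o, i -> u / B C0 _: fires at position(s) 12: punpasoasrbusep
3. p -> b, t -> d / _ Z: no change
surface: punpasoasrbusep


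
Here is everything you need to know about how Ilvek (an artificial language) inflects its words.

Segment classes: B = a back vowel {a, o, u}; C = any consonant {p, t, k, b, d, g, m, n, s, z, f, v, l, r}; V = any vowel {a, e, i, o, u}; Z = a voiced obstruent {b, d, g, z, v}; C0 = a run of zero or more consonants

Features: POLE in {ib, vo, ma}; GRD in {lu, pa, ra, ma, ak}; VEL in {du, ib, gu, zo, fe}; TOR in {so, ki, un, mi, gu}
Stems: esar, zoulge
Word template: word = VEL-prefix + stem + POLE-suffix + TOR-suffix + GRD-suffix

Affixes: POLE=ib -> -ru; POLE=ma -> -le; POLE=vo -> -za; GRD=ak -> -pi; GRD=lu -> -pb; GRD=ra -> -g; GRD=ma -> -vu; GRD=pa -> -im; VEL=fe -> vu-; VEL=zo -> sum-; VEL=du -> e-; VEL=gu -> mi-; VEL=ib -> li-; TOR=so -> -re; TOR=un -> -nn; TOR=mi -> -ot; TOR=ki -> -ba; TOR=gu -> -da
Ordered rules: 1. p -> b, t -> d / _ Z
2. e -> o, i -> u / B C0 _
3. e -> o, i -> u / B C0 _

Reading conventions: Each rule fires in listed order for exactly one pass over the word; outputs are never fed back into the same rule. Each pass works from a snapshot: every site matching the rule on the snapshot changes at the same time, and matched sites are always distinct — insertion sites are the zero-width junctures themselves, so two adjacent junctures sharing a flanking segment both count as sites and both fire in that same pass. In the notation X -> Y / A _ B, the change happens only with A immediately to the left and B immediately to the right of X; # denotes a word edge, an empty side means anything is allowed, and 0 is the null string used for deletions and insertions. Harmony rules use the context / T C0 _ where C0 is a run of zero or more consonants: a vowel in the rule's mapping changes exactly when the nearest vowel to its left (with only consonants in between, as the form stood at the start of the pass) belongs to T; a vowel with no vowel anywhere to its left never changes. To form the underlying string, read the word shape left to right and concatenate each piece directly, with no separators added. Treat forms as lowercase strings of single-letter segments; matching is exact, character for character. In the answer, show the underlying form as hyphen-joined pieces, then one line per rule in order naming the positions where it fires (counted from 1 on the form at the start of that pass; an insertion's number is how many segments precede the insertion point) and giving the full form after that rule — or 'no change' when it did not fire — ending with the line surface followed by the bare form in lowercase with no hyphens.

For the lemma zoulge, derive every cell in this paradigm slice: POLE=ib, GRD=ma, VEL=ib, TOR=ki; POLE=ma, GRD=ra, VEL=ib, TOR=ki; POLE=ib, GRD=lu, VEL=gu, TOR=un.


cell POLE=ib, GRD=ma, VEL=ib, TOR=ki:
underlying: li-zoulge-ru-ba-vu
1. p -> b, t -> d / _ Z: no change
2. e -> o, i -> u / B C0 _: fires at position(s) 8: lizoulgorubavu
3. e -> o, i -> u / B C0 _: no change
surface: lizoulgorubavu

cell POLE=ma, GRD=ra, VEL=ib, TOR=ki:
underlying: li-zoulge-le-ba-g
1. p -> b, t -> d / _ Z: no change
2. e -> o, i -> u / B C0 _: fires at position(s) 8: lizoulgolebag
3. e -> o, i -> u / B C0 _: fires at position(s) 10: lizoulgolobag
surface: lizoulgolobag

cell POLE=ib, GRD=lu, VEL=gu, TOR=un:
underlying: mi-zoulge-ru-nn-pb
1. p -> b, t -> d / _ Z: fires at position(s) 13: mizoulgerunnbb
2. e -> o, i -> u / B C0 _: fires at position(s) 8: mizoulgorunnbb
3. e -> o, i -> u / B C0 _: no change
surface: mizoulgorunnbb


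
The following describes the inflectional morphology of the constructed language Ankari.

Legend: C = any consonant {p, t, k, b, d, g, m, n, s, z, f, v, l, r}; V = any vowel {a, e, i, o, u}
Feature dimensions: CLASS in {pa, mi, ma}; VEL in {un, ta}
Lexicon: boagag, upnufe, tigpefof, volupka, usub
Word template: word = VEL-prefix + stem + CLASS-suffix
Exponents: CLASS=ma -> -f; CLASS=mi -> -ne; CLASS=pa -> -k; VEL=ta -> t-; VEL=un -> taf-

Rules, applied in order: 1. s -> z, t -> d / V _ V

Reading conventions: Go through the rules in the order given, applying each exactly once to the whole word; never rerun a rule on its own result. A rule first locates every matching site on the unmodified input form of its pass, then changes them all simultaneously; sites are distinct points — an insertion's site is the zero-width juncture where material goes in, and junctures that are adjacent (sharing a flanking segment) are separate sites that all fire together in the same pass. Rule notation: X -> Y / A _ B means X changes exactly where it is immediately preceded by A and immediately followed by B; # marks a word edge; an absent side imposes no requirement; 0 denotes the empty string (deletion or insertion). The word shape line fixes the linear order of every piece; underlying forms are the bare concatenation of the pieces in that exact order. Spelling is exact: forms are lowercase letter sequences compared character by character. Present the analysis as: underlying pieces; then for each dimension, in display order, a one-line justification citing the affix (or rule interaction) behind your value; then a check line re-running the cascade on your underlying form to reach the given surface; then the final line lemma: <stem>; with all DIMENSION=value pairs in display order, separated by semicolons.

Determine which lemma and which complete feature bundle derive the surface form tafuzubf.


underlying: taf-usub-f
CLASS=ma - signalled by the affix -f
VEL=un - signalled by the affix taf-
check: tafusubf -> tafuzubf
lemma: usub; CLASS=ma; VEL=un


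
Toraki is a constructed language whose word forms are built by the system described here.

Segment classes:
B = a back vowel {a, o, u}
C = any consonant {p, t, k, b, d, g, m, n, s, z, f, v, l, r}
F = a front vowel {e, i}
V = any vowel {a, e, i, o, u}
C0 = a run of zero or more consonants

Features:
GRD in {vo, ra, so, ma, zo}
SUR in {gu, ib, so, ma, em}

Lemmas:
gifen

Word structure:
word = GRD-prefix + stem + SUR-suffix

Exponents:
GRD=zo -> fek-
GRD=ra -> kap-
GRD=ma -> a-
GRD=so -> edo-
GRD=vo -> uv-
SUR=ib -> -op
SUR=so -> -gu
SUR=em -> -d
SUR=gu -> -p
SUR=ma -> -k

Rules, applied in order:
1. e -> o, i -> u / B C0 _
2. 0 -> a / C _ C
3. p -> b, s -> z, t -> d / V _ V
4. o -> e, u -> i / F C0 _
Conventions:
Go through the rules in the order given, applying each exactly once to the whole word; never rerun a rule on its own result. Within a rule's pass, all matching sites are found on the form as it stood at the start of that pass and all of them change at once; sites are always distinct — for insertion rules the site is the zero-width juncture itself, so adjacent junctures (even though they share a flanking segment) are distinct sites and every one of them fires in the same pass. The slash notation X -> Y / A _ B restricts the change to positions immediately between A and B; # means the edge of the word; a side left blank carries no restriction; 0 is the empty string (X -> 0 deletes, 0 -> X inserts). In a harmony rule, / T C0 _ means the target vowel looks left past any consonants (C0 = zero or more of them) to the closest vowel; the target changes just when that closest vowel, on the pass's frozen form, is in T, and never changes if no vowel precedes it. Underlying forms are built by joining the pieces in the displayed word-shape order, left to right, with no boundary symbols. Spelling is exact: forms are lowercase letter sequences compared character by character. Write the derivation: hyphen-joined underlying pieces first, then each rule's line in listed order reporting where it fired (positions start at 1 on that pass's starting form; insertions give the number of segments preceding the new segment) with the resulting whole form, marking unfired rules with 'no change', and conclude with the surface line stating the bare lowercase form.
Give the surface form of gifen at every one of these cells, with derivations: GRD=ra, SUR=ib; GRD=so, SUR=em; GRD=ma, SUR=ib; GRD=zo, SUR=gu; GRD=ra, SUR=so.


cell GRD=ra, SUR=ib:
underlying: kap-gifen-op
1. e -> o, i -> u / B C0 _: fires at position(s) 5: kapgufenop
2. 0 -> a / C _ C: inserts after position(s) 3: kapagufenop
3. p -> b, s -> z, t -> d / V _ V: fires at position(s) 3: kabagufenop
4. o -> e, u -> i / F C0 _: fires at position(s) 10: kabagufenep
surface: kabagufenep

cell GRD=so, SUR=em:
underlying: edo-gifen-d
1. e -> o, i -> u / B C0 _: fires at position(s) 5: edogufend
2. 0 -> a / C _ C: inserts after position(s) 8: edogufenad
3. p -> b, s -> z, t -> d / V _ V: no change
4. o -> e, u -> i / F C0 _: fires at position(s) 3: edegufenad
surface: edegufenad

cell GRD=ma, SUR=ib:
underlying: a-gifen-op
1. e -> o, i -> u / B C0 _: fires at position(s) 3: agufenop
2. 0 -> a / C _ C: no change
3. p -> b, s -> z, t -> d / V _ V: no change
4. o -> e, u -> i / F C0 _: fires at position(s) 7: agufenep
surface: agufenep

cell GRD=zo, SUR=gu:
underlying: fek-gifen-p
1. e -> o, i -> u / B C0 _: no change
2. 0 -> a / C _ C: inserts after position(s) 3, 8: fekagifenap
3. p -> b, s -> z, t -> d / V _ V: no change
4. o -> e, u -> i / F C0 _: no change
surface: fekagifenap

cell GRD=ra, SUR=so:
underlying: kap-gifen-gu
1. e -> o, i -> u / B C0 _: fires at position(s) 5: kapgufengu
2. 0 -> a / C _ C: inserts after position(s) 3, 8: kapagufenagu
3. p -> b, s -> z, t -> d / V _ V: fires at position(s) 3: kabagufenagu
4. o -> e, u -> i / F C0 _: no change
surface: kabagufenagu


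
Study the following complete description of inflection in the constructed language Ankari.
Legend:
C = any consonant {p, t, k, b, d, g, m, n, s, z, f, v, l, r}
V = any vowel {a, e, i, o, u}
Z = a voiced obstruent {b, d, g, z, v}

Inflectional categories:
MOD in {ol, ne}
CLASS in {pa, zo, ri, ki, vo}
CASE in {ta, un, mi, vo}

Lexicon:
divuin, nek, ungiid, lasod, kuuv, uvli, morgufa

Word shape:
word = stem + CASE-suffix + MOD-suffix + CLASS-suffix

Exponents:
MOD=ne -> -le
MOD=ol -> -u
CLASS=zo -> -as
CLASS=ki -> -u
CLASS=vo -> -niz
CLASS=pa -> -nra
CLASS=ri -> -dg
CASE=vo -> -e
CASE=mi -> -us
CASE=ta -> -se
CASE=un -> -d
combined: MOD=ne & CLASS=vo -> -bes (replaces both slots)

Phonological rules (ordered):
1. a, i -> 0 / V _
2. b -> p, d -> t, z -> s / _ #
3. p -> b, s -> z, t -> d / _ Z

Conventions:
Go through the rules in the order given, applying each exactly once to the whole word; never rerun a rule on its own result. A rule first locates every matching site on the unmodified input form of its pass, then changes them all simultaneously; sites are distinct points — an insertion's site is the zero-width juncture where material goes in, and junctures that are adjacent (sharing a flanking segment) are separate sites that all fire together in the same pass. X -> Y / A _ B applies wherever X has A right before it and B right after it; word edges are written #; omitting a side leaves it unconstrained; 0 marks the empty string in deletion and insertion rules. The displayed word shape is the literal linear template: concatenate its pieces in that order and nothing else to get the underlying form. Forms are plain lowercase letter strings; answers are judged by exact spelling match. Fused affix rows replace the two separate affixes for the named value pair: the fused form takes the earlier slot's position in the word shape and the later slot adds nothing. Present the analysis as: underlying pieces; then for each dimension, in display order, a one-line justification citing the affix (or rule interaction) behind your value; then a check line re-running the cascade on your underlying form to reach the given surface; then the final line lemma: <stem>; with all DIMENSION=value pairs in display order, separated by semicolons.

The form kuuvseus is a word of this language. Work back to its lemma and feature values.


underlying: kuuv-se-u-as
MOD=ol - signalled by the affix -u
CLASS=zo - signalled by the affix -as
CASE=ta - signalled by the affix -se
check: kuuvseuas -> kuuvseus -> kuuvseus -> kuuvseus
lemma: kuuv; MOD=ol; CLASS=zo; CASE=ta


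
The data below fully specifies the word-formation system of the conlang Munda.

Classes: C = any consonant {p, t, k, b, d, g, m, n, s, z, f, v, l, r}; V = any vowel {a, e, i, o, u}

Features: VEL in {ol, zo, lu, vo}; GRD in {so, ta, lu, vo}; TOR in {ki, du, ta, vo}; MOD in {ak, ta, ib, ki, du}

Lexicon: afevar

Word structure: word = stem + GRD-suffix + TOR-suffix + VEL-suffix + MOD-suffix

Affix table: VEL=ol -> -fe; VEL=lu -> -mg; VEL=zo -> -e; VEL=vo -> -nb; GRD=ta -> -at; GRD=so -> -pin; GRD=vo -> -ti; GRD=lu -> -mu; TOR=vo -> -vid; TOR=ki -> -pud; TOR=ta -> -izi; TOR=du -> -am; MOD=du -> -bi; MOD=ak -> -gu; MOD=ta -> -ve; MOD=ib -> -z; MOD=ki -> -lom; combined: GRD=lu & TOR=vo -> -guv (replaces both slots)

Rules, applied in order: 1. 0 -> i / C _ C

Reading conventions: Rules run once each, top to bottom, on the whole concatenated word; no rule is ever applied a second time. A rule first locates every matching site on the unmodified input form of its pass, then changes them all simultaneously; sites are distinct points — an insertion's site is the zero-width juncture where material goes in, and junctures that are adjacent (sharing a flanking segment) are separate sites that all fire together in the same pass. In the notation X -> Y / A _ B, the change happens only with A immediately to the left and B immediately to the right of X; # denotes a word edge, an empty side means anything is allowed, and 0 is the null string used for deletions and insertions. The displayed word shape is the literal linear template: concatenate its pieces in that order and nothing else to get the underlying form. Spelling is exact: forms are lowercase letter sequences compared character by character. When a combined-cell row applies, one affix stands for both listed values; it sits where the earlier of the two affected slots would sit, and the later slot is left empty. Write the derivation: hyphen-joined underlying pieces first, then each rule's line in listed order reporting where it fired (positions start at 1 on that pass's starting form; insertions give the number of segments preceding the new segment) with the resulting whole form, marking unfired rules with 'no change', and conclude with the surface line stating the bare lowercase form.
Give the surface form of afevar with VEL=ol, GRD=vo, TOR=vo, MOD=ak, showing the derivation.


underlying: afevar-ti-vid-fe-gu
1. 0 -> i / C _ C: inserts after position(s) 6, 11: afevaritividifegu
surface: afevaritividifegu


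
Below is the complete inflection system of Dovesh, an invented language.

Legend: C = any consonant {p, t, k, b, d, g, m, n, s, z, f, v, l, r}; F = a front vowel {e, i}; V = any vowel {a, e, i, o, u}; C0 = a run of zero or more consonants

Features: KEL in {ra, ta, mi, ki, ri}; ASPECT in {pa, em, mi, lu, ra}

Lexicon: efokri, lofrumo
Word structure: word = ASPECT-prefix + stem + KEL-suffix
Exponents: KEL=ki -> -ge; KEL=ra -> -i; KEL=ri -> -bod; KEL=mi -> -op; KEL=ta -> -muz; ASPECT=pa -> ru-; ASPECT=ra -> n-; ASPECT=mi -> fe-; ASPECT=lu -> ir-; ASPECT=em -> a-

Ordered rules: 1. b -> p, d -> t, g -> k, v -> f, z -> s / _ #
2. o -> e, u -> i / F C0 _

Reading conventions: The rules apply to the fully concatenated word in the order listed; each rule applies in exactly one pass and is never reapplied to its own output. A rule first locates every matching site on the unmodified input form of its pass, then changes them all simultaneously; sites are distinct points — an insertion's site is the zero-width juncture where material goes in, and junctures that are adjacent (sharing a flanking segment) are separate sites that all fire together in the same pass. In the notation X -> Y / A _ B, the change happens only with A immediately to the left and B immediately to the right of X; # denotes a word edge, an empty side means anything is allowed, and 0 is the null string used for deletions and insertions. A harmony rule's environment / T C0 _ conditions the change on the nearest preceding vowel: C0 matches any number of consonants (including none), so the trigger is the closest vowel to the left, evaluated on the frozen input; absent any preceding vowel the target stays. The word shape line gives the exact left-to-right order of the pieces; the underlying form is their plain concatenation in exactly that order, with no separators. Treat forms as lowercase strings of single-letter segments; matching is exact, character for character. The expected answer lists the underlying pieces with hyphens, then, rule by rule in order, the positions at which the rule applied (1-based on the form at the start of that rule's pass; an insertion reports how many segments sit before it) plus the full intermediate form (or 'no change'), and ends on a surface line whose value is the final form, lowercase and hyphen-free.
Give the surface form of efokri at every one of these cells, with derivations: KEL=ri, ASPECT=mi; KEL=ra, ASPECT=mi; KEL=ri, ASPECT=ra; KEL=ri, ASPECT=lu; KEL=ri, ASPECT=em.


cell KEL=ri, ASPECT=mi:
underlying: fe-efokri-bod
1. b -> p, d -> t, g -> k, v -> f, z -> s / _ #: fires at position(s) 11: feefokribot
2. o -> e, u -> i / F C0 _: fires at position(s) 5, 10: feefekribet
surface: feefekribet

cell KEL=ra, ASPECT=mi:
underlying: fe-efokri-i
1. b -> p, d -> t, g -> k, v -> f, z -> s / _ #: no change
2. o -> e, u -> i / F C0 _: fires at position(s) 5: feefekrii
surface: feefekrii

cell KEL=ri, ASPECT=ra:
underlying: n-efokri-bod
1. b -> p, d -> t, g -> k, v -> f, z -> s / _ #: fires at position(s) 10: nefokribot
2. o -> e, u -> i / F C0 _: fires at position(s) 4, 9: nefekribet
surface: nefekribet

cell KEL=ri, ASPECT=lu:
underlying: ir-efokri-bod
1. b -> p, d -> t, g -> k, v -> f, z -> s / _ #: fires at position(s) 11: irefokribot
2. o -> e, u -> i / F C0 _: fires at position(s) 5, 10: irefekribet
surface: irefekribet

cell KEL=ri, ASPECT=em:
underlying: a-efokri-bod
1. b -> p, d -> t, g -> k, v -> f, z -> s / _ #: fires at position(s) 10: aefokribot
2. o -> e, u -> i / F C0 _: fires at position(s) 4, 9: aefekribet
surface: aefekribet


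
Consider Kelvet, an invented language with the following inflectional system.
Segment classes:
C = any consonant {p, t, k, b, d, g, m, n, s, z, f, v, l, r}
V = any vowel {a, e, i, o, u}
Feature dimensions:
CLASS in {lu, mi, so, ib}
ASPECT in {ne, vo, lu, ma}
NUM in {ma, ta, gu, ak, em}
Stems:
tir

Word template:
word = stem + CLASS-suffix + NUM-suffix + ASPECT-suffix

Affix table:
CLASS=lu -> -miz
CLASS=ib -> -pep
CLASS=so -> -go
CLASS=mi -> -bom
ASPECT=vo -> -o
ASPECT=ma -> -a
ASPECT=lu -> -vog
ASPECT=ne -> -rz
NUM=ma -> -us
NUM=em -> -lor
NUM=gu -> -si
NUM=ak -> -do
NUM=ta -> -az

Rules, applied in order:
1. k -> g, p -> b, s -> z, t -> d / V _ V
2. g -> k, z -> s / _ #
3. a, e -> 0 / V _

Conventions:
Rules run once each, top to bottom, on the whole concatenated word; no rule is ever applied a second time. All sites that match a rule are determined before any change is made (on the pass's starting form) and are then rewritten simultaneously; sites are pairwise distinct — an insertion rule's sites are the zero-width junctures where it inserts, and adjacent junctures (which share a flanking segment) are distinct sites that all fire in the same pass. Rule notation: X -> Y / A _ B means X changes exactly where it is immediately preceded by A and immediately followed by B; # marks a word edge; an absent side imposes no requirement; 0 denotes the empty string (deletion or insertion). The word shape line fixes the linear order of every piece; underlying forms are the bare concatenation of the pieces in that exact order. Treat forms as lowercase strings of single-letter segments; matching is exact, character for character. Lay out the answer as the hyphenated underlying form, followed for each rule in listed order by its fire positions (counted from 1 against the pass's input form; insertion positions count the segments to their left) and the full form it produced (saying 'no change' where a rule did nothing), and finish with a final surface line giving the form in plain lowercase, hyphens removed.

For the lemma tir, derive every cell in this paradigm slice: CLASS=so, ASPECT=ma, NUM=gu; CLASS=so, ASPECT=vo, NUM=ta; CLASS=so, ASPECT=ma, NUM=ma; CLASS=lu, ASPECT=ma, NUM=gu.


cell CLASS=so, ASPECT=ma, NUM=gu:
underlying: tir-go-si-a
1. k -> g, p -> b, s -> z, t -> d / V _ V: fires at position(s) 6: tirgozia
2. g -> k, z -> s / _ #: no change
3. a, e -> 0 / V _: fires at position(s) 8: tirgozi
surface: tirgozi

cell CLASS=so, ASPECT=vo, NUM=ta:
underlying: tir-go-az-o
1. k -> g, p -> b, s -> z, t -> d / V _ V: no change
2. g -> k, z -> s / _ #: no change
3. a, e -> 0 / V _: fires at position(s) 6: tirgozo
surface: tirgozo

cell CLASS=so, ASPECT=ma, NUM=ma:
underlying: tir-go-us-a
1. k -> g, p -> b, s -> z, t -> d / V _ V: fires at position(s) 7: tirgouza
2. g -> k, z -> s / _ #: no change
3. a, e -> 0 / V _: no change
surface: tirgouza

cell CLASS=lu, ASPECT=ma, NUM=gu:
underlying: tir-miz-si-a
1. k -> g, p -> b, s -> z, t -> d / V _ V: no change
2. g -> k, z -> s / _ #: no change
3. a, e -> 0 / V _: fires at position(s) 9: tirmizsi
surface: tirmizsi


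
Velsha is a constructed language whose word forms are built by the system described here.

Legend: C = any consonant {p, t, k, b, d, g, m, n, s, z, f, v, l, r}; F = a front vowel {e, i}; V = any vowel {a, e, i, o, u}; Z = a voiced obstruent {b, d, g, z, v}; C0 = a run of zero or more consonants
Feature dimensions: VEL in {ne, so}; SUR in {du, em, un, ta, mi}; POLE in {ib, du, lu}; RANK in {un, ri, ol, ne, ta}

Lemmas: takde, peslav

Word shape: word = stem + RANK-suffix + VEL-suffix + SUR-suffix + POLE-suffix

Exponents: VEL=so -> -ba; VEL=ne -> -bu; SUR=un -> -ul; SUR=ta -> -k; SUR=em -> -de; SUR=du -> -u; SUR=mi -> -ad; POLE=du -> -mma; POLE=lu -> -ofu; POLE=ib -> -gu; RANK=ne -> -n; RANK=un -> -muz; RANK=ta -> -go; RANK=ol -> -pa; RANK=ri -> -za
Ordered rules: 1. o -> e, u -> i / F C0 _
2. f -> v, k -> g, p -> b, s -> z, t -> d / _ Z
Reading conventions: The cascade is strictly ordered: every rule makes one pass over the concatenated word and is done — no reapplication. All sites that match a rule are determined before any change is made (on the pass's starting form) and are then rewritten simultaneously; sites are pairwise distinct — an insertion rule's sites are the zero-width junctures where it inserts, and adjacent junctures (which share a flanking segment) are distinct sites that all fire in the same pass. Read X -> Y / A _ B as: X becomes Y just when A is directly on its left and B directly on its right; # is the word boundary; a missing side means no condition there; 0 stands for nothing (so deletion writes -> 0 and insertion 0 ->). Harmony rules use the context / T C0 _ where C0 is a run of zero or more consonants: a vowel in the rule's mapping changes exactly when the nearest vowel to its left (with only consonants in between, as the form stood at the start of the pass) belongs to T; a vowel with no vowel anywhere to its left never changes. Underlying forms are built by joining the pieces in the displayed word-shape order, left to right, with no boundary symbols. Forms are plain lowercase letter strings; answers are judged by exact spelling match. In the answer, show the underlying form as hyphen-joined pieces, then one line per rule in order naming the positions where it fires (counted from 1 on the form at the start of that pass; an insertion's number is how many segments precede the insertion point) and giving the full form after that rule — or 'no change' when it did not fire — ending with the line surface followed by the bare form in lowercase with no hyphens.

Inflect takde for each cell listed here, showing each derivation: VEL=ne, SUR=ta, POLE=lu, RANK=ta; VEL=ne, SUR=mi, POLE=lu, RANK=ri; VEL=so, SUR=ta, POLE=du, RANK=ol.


cell VEL=ne, SUR=ta, POLE=lu, RANK=ta:
underlying: takde-go-bu-k-ofu
1. o -> e, u -> i / F C0 _: fires at position(s) 7: takdegebukofu
2. f -> v, k -> g, p -> b, s -> z, t -> d / _ Z: fires at position(s) 3: tagdegebukofu
surface: tagdegebukofu

cell VEL=ne, SUR=mi, POLE=lu, RANK=ri:
underlying: takde-za-bu-ad-ofu
1. o -> e, u -> i / F C0 _: no change
2. f -> v, k -> g, p -> b, s -> z, t -> d / _ Z: fires at position(s) 3: tagdezabuadofu
surface: tagdezabuadofu

cell VEL=so, SUR=ta, POLE=du, RANK=ol:
underlying: takde-pa-ba-k-mma
1. o -> e, u -> i / F C0 _: no change
2. f -> v, k -> g, p -> b, s -> z, t -> d / _ Z: fires at position(s) 3: tagdepabakmma
surface: tagdepabakmma


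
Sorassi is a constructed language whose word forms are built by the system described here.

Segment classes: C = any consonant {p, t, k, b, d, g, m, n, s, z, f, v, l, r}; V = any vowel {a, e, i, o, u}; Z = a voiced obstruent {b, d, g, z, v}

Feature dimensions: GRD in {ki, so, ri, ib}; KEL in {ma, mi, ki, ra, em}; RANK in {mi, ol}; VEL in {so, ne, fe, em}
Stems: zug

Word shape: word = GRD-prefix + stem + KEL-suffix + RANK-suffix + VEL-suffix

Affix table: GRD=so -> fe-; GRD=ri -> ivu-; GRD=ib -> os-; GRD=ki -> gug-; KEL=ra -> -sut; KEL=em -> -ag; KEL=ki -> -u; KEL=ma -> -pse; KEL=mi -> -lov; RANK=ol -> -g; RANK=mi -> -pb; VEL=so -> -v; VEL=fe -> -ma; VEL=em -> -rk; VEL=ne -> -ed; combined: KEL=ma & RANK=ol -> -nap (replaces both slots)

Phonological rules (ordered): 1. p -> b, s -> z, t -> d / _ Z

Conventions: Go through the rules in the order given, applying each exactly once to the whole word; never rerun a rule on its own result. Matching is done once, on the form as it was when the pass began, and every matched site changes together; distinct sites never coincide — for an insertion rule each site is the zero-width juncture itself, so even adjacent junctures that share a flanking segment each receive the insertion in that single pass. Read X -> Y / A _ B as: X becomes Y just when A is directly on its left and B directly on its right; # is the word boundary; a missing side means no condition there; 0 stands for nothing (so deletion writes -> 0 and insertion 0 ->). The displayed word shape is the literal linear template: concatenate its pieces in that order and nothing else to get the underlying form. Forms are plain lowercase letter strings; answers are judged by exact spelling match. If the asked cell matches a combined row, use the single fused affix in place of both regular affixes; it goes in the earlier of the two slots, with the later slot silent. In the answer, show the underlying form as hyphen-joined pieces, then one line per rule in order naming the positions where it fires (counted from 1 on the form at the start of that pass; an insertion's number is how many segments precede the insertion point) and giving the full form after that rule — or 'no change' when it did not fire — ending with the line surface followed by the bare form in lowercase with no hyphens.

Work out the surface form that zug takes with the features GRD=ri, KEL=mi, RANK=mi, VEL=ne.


underlying: ivu-zug-lov-pb-ed
1. p -> b, s -> z, t -> d / _ Z: fires at position(s) 10: ivuzuglovbbed
surface: ivuzuglovbbed


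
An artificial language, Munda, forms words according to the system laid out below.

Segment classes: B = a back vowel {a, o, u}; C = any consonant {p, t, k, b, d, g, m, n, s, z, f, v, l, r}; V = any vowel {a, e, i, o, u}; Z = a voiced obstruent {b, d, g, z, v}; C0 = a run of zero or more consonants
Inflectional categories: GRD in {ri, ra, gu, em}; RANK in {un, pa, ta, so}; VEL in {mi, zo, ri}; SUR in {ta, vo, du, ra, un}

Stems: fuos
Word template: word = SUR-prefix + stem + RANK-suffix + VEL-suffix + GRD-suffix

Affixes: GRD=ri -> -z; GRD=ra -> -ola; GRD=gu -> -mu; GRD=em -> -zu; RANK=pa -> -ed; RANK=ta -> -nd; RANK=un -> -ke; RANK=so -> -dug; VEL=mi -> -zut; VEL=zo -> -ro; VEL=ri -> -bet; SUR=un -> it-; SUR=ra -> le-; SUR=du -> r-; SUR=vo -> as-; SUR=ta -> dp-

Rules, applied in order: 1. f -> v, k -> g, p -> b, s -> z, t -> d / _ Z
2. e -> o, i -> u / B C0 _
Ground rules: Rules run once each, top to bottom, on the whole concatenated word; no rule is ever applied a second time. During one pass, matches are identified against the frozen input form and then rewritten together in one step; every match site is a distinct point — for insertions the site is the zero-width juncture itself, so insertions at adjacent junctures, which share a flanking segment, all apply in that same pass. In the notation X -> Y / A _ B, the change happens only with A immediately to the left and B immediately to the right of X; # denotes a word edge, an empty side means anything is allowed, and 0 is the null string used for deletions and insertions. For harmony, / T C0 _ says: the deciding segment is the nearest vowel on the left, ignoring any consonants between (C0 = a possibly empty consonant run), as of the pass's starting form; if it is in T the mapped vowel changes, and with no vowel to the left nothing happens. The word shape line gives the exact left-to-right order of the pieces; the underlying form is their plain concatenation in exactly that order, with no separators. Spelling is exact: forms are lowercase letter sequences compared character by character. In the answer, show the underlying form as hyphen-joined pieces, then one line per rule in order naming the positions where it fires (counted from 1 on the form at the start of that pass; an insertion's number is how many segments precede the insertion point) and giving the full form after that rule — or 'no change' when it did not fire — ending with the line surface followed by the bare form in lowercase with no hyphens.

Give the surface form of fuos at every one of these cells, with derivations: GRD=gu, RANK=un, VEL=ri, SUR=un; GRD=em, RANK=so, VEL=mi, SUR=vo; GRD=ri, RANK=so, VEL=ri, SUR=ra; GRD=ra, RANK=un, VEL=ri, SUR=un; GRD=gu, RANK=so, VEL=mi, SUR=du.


cell GRD=gu, RANK=un, VEL=ri, SUR=un:
underlying: it-fuos-ke-bet-mu
1. f -> v, k -> g, p -> b, s -> z, t -> d / _ Z: no change
2. e -> o, i -> u / B C0 _: fires at position(s) 8: itfuoskobetmu
surface: itfuoskobetmu

cell GRD=em, RANK=so, VEL=mi, SUR=vo:
underlying: as-fuos-dug-zut-zu
1. f -> v, k -> g, p -> b, s -> z, t -> d / _ Z: fires at position(s) 6, 12: asfuozdugzudzu
2. e -> o, i -> u / B C0 _: no change
surface: asfuozdugzudzu

cell GRD=ri, RANK=so, VEL=ri, SUR=ra:
underlying: le-fuos-dug-bet-z
1. f -> v, k -> g, p -> b, s -> z, t -> d / _ Z: fires at position(s) 6, 12: lefuozdugbedz
2. e -> o, i -> u / B C0 _: fires at position(s) 11: lefuozdugbodz
surface: lefuozdugbodz

cell GRD=ra, RANK=un, VEL=ri, SUR=un:
underlying: it-fuos-ke-bet-ola
1. f -> v, k -> g, p -> b, s -> z, t -> d / _ Z: no change
2. e -> o, i -> u / B C0 _: fires at position(s) 8: itfuoskobetola
surface: itfuoskobetola

cell GRD=gu, RANK=so, VEL=mi, SUR=du:
underlying: r-fuos-dug-zut-mu
1. f -> v, k -> g, p -> b, s -> z, t -> d / _ Z: fires at position(s) 5: rfuozdugzutmu
2. e -> o, i -> u / B C0 _: no change
surface: rfuozdugzutmu
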